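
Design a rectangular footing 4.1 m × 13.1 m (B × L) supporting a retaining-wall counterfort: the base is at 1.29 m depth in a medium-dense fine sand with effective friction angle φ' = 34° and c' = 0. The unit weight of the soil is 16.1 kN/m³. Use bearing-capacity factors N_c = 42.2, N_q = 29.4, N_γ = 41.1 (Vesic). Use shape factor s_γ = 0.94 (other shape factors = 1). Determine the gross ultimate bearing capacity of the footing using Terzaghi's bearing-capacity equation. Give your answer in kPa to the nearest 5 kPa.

Overburden at base level: q = 16.1 × 1.29 = 20.769 kPa.
Surcharge term q·N_q = 20.769 × 29.4 = 610.61 kPa; self-weight term 0.5·γ·B·N_γ·s_γ = 0.5 × 16.1 × 4.1 × 41.1 × 0.94 = 1275.1 kPa.
q_ult = 610.61 + 1275.1 = 1885.7 kPa.

q_ult ≈ 1885 kPa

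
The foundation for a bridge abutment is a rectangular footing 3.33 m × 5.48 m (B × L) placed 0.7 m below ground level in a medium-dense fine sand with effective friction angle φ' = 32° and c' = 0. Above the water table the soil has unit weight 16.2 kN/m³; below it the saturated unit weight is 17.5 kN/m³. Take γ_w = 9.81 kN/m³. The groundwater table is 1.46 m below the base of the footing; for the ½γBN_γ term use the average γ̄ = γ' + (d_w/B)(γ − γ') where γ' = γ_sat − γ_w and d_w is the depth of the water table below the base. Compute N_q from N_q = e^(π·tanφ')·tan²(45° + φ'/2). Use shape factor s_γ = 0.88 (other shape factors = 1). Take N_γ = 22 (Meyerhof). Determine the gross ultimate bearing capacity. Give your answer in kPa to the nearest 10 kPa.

tan32° = 0.6249, so N_q = e^(π×0.6249)·tan²(61°) = 7.121 × 3.255 = 23.18.
Effective surcharge at the founding depth q = γ·D_f = 16.2 × 0.7 = 11.34 kPa.
With d_w = 1.46 m < B, γ̄ = 7.69 + (1.46/3.33) × (16.2 − 7.69) = 11.421 kN/m³.
q_ult = q·N_q + 0.5·γ·B·N_γ·s_γ
     = 11.34 × 23.177 + 0.5 × 11.421 × 3.33 × 22 × 0.88
     = 262.82 + 368.15 = 630.98 kPa.

q_ult ≈ 630 kPa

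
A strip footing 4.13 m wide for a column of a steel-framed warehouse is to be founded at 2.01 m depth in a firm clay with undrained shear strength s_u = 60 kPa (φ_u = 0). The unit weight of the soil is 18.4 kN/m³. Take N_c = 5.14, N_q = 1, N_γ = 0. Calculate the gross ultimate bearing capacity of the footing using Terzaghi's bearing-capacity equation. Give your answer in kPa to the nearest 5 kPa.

Overburden at base level: q = 18.4 × 2.01 = 36.984 kPa.
Cohesion term c·N_c = 60 × 5.14 = 308.4 kPa; surcharge term q·N_q = 36.984 × 1 = 36.984 kPa.
q_ult = 308.4 + 36.984 = 345.38 kPa.

q_ult ≈ 345 kPa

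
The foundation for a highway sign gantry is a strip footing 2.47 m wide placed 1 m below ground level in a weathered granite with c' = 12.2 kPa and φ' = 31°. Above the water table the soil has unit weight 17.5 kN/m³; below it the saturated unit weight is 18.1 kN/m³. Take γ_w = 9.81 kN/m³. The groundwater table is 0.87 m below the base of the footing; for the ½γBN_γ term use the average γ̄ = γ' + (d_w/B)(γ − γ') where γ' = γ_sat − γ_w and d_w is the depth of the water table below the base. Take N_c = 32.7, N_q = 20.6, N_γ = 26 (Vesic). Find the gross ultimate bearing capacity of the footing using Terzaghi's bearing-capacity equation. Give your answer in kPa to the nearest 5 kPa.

q_ult ≈ 1130 kPa

Effective surcharge at the founding depth q = γ·D_f = 17.5 × 1 = 17.5 kPa.
With d_w = 0.87 m < B, γ̄ = 8.29 + (0.87/2.47) × (17.5 − 8.29) = 11.534 kN/m³.
q_ult = c·N_c + q·N_q + 0.5·γ·B·N_γ
     = 12.2 × 32.7 + 17.5 × 20.6 + 0.5 × 11.534 × 2.47 × 26
     = 398.94 + 360.5 + 370.36 = 1129.8 kPa.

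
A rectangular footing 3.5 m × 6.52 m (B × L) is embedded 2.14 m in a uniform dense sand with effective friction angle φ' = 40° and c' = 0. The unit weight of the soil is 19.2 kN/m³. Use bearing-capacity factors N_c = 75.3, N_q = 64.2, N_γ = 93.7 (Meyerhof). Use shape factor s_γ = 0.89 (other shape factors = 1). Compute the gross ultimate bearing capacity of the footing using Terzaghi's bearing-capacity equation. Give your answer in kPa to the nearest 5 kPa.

q = γ·D_f = 19.2 × 2.14 = 41.088 kPa.
q·N_q = 41.088 × 64.2 = 2637.8 kPa
0.5·γ·B·N_γ·s_γ = 0.5 × 19.2 × 3.5 × 93.7 × 0.89 = 2802 kPa
q_ult = 2637.8 + 2802 = 5439.9 kPa.

q_ult ≈ 5440 kPa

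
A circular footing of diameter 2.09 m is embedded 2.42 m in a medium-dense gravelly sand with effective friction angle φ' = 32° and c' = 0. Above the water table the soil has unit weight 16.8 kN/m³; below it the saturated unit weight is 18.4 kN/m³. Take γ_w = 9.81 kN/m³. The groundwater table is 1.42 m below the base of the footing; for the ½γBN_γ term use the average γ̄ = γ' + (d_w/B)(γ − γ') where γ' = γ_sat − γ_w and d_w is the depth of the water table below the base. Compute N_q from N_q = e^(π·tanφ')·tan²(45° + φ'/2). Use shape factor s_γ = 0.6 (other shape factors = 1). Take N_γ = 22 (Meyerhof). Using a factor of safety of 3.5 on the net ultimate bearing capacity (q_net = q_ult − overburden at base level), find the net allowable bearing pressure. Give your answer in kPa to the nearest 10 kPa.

q_all(net) ≈ 310 kPa

N_q = e^(π·tan32°)·tan²(61°) = 23.18.
Overburden at base level: q = 16.8 × 2.42 = 40.656 kPa.
The water table is 1.42 m below the base (< B = 2.09 m), so the ½γBN_γ term uses γ̄ = γ' + (d_w/B)(γ − γ') = 8.59 + (1.42/2.09)(16.8 − 8.59) = 14.168 kN/m³.
Surcharge term q·N_q = 40.656 × 23.177 = 942.28 kPa; self-weight term 0.5·γ·B·N_γ·s_γ = 0.5 × 14.168 × 2.09 × 22 × 0.6 = 195.43 kPa.
q_ult = 942.28 + 195.43 = 1137.7 kPa.
q_net = 1137.7 − 40.656 = 1097.1 kPa.
q_all(net) = 1097.1 / 3.5 = 313.44 kPa.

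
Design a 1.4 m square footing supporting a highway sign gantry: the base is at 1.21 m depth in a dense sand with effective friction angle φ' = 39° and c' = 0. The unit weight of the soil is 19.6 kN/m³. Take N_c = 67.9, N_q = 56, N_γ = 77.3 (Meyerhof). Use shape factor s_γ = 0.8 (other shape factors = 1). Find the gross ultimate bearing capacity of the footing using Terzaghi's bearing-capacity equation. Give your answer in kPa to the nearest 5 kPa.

q_ult ≈ 2175 kPa

q = γ·D_f = 19.6 × 1.21 = 23.716 kPa.
q·N_q = 23.716 × 56 = 1328.1 kPa
0.5·γ·B·N_γ·s_γ = 0.5 × 19.6 × 1.4 × 77.3 × 0.8 = 848.44 kPa
q_ult = 1328.1 + 848.44 = 2176.5 kPa.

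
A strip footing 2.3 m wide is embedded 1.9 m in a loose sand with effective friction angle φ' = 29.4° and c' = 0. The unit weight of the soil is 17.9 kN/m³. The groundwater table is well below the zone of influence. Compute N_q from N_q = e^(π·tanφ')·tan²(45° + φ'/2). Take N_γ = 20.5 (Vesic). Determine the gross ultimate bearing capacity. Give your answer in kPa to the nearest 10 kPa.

q_ult ≈ 1010 kPa

tan29.4° = 0.5635, so N_q = e^(π×0.5635)·tan²(59.7°) = 5.872 × 2.929 = 17.2.
Overburden at base level: q = 17.9 × 1.9 = 34.01 kPa.
Surcharge term q·N_q = 34.01 × 17.196 = 584.85 kPa; self-weight term 0.5·γ·B·N_γ = 0.5 × 17.9 × 2.3 × 20.5 = 421.99 kPa.
q_ult = 584.85 + 421.99 = 1006.8 kPa.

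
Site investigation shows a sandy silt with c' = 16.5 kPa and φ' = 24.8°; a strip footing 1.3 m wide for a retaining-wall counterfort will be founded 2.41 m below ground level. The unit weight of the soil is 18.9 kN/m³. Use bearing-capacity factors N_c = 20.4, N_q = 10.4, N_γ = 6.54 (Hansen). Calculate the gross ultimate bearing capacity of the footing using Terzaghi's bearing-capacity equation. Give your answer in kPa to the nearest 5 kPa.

q = γ·D_f = 18.9 × 2.41 = 45.549 kPa.
c·N_c = 16.5 × 20.4 = 336.6 kPa
q·N_q = 45.549 × 10.4 = 473.71 kPa
0.5·γ·B·N_γ = 0.5 × 18.9 × 1.3 × 6.54 = 80.344 kPa
q_ult = 336.6 + 473.71 + 80.344 = 890.65 kPa.

q_ult ≈ 890 kPa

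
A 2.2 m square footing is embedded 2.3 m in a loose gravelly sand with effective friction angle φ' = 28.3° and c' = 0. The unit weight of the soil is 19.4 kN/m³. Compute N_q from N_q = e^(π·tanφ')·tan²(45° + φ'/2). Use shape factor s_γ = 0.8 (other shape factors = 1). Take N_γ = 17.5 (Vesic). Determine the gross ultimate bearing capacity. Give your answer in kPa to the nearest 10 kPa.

q_ult ≈ 980 kPa

tan28.3° = 0.5384, so N_q = e^(π×0.5384)·tan²(59.15°) = 5.428 × 2.803 = 15.21.
Effective surcharge at the founding depth q = γ·D_f = 19.4 × 2.3 = 44.62 kPa.
q_ult = q·N_q + 0.5·γ·B·N_γ·s_γ
     = 44.62 × 15.214 + 0.5 × 19.4 × 2.2 × 17.5 × 0.8
     = 678.86 + 298.76 = 977.62 kPa.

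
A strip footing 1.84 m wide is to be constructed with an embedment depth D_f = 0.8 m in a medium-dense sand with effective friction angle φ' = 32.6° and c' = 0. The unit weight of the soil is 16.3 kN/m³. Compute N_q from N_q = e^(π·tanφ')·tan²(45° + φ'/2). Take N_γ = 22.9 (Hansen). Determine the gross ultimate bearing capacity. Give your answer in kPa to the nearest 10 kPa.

q_ult ≈ 670 kPa

tan32.6° = 0.6395, so N_q = e^(π×0.6395)·tan²(61.3°) = 7.457 × 3.336 = 24.88.
q = γ·D_f = 16.3 × 0.8 = 13.04 kPa.
q·N_q = 13.04 × 24.878 = 324.41 kPa
0.5·γ·B·N_γ = 0.5 × 16.3 × 1.84 × 22.9 = 343.41 kPa
q_ult = 324.41 + 343.41 = 667.82 kPa.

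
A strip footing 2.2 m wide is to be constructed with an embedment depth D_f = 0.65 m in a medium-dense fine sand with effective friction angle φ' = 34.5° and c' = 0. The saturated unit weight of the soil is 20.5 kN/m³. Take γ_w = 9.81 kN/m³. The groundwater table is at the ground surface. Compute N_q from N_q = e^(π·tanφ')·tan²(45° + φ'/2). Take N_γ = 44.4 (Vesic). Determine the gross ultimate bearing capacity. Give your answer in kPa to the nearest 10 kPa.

tan34.5° = 0.6873, so N_q = e^(π×0.6873)·tan²(62.25°) = 8.664 × 3.613 = 31.3.
Water table at ground surface, so effective unit weight γ' = 20.5 − 9.81 = 10.69 kN/m³ is used throughout; overburden q = 10.69 × 0.65 = 6.9485 kPa; the same γ' applies in the ½γBN_γ term.
Surcharge term q·N_q = 6.9485 × 31.299 = 217.48 kPa; self-weight term 0.5·γ·B·N_γ = 0.5 × 10.69 × 2.2 × 44.4 = 522.1 kPa.
q_ult = 217.48 + 522.1 = 739.58 kPa.

q_ult ≈ 740 kPa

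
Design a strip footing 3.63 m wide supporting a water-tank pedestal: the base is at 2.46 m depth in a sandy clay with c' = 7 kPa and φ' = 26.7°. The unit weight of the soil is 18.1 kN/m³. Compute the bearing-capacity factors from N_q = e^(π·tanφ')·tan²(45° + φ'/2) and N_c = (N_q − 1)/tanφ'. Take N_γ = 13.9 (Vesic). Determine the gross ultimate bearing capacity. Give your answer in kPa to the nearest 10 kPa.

tan26.7° = 0.5029, so N_q = e^(π×0.5029)·tan²(58.35°) = 4.855 × 2.632 = 12.78.
N_c = (12.78 − 1)/tan26.7° = 23.42.
q = γ·D_f = 18.1 × 2.46 = 44.526 kPa.
c·N_c = 7 × 23.419 = 163.93 kPa
q·N_q = 44.526 × 12.778 = 568.97 kPa
0.5·γ·B·N_γ = 0.5 × 18.1 × 3.63 × 13.9 = 456.64 kPa
q_ult = 163.93 + 568.97 + 456.64 = 1189.5 kPa.

q_ult ≈ 1190 kPa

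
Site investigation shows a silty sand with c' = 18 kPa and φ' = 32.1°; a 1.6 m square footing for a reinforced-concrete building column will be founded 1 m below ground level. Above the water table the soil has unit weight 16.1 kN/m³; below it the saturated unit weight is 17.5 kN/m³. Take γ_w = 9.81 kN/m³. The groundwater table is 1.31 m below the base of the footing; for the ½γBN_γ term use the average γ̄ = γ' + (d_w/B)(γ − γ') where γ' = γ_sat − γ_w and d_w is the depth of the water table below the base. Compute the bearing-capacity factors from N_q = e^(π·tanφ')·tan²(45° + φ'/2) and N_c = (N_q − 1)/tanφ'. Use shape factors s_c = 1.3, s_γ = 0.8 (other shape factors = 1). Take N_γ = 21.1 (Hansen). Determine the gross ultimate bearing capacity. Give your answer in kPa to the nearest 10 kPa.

tan32.1° = 0.6273, so N_q = e^(π×0.6273)·tan²(61.05°) = 7.176 × 3.268 = 23.45.
N_c = (23.45 − 1)/tan32.1° = 35.79.
q = γ·D_f = 16.1 × 1 = 16.1 kPa.
γ' = 7.69 kN/m³; averaging over the depth B below the base, γ̄ = γ' + (d_w/B)(γ − γ') = 14.576 kN/m³.
c·N_c·s_c = 18 × 35.79 × 1.3 = 837.47 kPa
q·N_q = 16.1 × 23.451 = 377.56 kPa
0.5·γ·B·N_γ·s_γ = 0.5 × 14.576 × 1.6 × 21.1 × 0.8 = 196.83 kPa
q_ult = 837.47 + 377.56 + 196.83 = 1411.9 kPa.

q_ult ≈ 1410 kPa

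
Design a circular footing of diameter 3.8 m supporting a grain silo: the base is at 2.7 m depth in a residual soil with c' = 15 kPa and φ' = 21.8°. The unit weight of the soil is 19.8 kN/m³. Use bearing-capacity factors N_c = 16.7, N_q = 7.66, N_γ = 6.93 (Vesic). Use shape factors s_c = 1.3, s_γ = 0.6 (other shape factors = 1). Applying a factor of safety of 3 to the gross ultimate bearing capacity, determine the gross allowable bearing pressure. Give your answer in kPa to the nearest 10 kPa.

Effective surcharge at the founding depth q = γ·D_f = 19.8 × 2.7 = 53.46 kPa.
q_ult = c·N_c·s_c + q·N_q + 0.5·γ·B·N_γ·s_γ
     = 15 × 16.7 × 1.3 + 53.46 × 7.66 + 0.5 × 19.8 × 3.8 × 6.93 × 0.6
     = 325.65 + 409.5 + 156.42 = 891.58 kPa.
q_all = q_ult / FS = 891.58 / 3 = 297.19 kPa.

q_all ≈ 300 kPa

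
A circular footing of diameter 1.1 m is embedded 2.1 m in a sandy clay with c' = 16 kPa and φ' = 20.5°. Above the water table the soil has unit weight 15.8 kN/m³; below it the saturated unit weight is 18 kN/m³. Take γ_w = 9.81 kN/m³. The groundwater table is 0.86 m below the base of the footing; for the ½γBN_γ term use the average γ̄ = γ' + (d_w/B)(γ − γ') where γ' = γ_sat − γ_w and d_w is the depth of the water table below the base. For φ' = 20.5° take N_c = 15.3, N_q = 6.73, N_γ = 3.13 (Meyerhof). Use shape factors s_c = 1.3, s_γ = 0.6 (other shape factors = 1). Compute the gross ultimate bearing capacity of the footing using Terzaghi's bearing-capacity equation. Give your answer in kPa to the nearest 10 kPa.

Overburden at base level: q = 15.8 × 2.1 = 33.18 kPa.
The water table is 0.86 m below the base (< B = 1.1 m), so the ½γBN_γ term uses γ̄ = γ' + (d_w/B)(γ − γ') = 8.19 + (0.86/1.1)(15.8 − 8.19) = 14.14 kN/m³.
Cohesion term c·N_c·s_c = 16 × 15.3 × 1.3 = 318.24 kPa; surcharge term q·N_q = 33.18 × 6.73 = 223.3 kPa; self-weight term 0.5·γ·B·N_γ·s_γ = 0.5 × 14.14 × 1.1 × 3.13 × 0.6 = 14.605 kPa.
q_ult = 318.24 + 223.3 + 14.605 = 556.15 kPa.

q_ult ≈ 560 kPa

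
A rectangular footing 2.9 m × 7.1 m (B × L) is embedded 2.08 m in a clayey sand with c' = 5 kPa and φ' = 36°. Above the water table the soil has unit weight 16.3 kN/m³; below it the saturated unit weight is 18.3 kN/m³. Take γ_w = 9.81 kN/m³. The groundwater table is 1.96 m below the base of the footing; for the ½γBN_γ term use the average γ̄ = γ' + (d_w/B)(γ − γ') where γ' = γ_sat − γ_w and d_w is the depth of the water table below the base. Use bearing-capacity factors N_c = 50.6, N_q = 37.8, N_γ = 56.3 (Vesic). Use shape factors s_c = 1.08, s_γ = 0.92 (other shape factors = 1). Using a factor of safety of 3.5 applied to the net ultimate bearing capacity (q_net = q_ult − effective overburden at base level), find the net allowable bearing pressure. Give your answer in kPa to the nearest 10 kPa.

q_all(net) ≈ 730 kPa

q = γ·D_f = 16.3 × 2.08 = 33.904 kPa.
γ' = 8.49 kN/m³; averaging over the depth B below the base, γ̄ = γ' + (d_w/B)(γ − γ') = 13.768 kN/m³.
c·N_c·s_c = 5 × 50.6 × 1.08 = 273.24 kPa
q·N_q = 33.904 × 37.8 = 1281.6 kPa
0.5·γ·B·N_γ·s_γ = 0.5 × 13.768 × 2.9 × 56.3 × 0.92 = 1034.1 kPa
q_ult = 273.24 + 1281.6 + 1034.1 = 2588.9 kPa.
Net ultimate: q_net = 2588.9 − 33.904 = 2555 kPa.
q_all(net) = 2555 / 3.5 = 729.99 kPa.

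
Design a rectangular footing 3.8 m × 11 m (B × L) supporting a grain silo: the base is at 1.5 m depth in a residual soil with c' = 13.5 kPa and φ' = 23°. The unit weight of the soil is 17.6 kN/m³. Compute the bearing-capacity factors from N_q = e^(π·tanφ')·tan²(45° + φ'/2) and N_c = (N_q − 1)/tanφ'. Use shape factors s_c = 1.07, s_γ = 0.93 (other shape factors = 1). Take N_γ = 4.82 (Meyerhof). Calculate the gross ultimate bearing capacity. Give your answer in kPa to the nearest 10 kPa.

tan23° = 0.4245, so N_q = e^(π×0.4245)·tan²(56.5°) = 3.794 × 2.283 = 8.66.
N_c = (8.66 − 1)/tan23° = 18.05.
q = γ·D_f = 17.6 × 1.5 = 26.4 kPa.
c·N_c·s_c = 13.5 × 18.049 × 1.07 = 260.71 kPa
q·N_q = 26.4 × 8.6612 = 228.66 kPa
0.5·γ·B·N_γ·s_γ = 0.5 × 17.6 × 3.8 × 4.82 × 0.93 = 149.9 kPa
q_ult = 260.71 + 228.66 + 149.9 = 639.27 kPa.

q_ult ≈ 640 kPa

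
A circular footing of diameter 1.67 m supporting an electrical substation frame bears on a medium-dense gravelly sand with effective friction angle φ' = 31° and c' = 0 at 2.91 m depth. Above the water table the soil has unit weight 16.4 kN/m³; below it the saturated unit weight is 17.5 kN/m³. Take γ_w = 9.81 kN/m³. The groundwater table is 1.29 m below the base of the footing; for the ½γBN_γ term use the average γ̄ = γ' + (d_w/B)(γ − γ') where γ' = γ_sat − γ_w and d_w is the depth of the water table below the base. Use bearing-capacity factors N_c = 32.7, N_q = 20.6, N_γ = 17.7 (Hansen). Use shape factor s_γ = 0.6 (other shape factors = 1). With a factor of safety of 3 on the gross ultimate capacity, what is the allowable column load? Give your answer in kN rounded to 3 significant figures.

Overburden at base level: q = 16.4 × 2.91 = 47.724 kPa.
The water table is 1.29 m below the base (< B = 1.67 m), so the ½γBN_γ term uses γ̄ = γ' + (d_w/B)(γ − γ') = 7.69 + (1.29/1.67)(16.4 − 7.69) = 14.418 kN/m³.
Surcharge term q·N_q = 47.724 × 20.6 = 983.11 kPa; self-weight term 0.5·γ·B·N_γ·s_γ = 0.5 × 14.418 × 1.67 × 17.7 × 0.6 = 127.86 kPa.
q_ult = 983.11 + 127.86 = 1111 kPa.
Gross allowable pressure q_all = 1111 / 3 = 370.32 kPa.
Footing area = 2.1904 m², so allowable column load = 370.32 × 2.1904 = 811.16 kN.

P_all ≈ 811 kN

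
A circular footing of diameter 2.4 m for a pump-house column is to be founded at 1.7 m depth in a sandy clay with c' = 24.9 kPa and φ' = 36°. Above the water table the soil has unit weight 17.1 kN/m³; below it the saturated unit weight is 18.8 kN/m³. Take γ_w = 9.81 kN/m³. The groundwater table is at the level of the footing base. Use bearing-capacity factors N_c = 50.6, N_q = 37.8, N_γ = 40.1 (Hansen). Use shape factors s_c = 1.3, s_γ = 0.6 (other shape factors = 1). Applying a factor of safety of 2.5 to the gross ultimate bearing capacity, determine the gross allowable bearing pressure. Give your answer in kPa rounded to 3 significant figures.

q_all ≈ 1200 kPa

Effective surcharge at the founding depth q = γ·D_f = 17.1 × 1.7 = 29.07 kPa.
The water table coincides with the base, so in the self-weight term γ → γ' = 8.99 kN/m³.
q_ult = c·N_c·s_c + q·N_q + 0.5·γ·B·N_γ·s_γ
     = 24.9 × 50.6 × 1.3 + 29.07 × 37.8 + 0.5 × 8.99 × 2.4 × 40.1 × 0.6
     = 1637.9 + 1098.8 + 259.56 = 2996.3 kPa.
q_all = q_ult / FS = 2996.3 / 2.5 = 1198.5 kPa.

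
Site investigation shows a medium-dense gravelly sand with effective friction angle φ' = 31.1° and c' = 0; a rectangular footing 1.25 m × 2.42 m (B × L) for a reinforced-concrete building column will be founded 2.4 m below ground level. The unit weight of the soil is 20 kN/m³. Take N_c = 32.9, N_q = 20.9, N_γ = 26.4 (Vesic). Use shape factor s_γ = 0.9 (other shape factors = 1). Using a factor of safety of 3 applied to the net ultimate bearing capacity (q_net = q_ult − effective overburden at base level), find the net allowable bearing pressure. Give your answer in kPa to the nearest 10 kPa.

q_all(net) ≈ 420 kPa

q = γ·D_f = 20 × 2.4 = 48 kPa.
q·N_q = 48 × 20.9 = 1003.2 kPa
0.5·γ·B·N_γ·s_γ = 0.5 × 20 × 1.25 × 26.4 × 0.9 = 297 kPa
q_ult = 1003.2 + 297 = 1300.2 kPa.
Net ultimate: q_net = 1300.2 − 48 = 1252.2 kPa.
q_all(net) = 1252.2 / 3 = 417.4 kPa.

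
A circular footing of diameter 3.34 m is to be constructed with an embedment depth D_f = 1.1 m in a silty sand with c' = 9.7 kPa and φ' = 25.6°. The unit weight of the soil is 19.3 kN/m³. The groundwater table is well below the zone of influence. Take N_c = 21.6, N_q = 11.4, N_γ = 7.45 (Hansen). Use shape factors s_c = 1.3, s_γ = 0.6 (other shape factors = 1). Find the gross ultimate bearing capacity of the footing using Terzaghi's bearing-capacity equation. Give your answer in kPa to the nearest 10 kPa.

Overburden at base level: q = 19.3 × 1.1 = 21.23 kPa.
Cohesion term c·N_c·s_c = 9.7 × 21.6 × 1.3 = 272.38 kPa; surcharge term q·N_q = 21.23 × 11.4 = 242.02 kPa; self-weight term 0.5·γ·B·N_γ·s_γ = 0.5 × 19.3 × 3.34 × 7.45 × 0.6 = 144.07 kPa.
q_ult = 272.38 + 242.02 + 144.07 = 658.47 kPa.

q_ult ≈ 660 kPa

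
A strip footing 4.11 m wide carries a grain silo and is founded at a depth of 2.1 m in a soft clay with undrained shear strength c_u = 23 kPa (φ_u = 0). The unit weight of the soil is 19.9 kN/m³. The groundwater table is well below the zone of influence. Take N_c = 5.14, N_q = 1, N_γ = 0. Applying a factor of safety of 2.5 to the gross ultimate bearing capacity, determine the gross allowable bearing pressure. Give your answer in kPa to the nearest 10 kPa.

q_all ≈ 60 kPa

Overburden at base level: q = 19.9 × 2.1 = 41.79 kPa.
Cohesion term c·N_c = 23 × 5.14 = 118.22 kPa; surcharge term q·N_q = 41.79 × 1 = 41.79 kPa.
q_ult = 118.22 + 41.79 = 160.01 kPa.
q_all = q_ult / FS = 160.01 / 2.5 = 64.004 kPa.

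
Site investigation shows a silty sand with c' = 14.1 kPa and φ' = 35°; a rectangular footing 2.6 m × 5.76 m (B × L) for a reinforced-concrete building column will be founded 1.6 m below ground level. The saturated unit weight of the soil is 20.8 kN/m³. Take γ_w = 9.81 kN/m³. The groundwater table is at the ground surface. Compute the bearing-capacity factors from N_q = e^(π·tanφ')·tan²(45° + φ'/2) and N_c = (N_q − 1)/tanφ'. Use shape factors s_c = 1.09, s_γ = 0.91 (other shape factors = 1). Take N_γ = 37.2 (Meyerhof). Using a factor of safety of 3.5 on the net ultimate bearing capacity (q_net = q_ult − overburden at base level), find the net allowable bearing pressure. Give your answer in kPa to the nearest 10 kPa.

N_q = e^(π·tan35°)·tan²(62.5°) = 33.3; N_c = (N_q − 1)/tanφ' = 46.12.
With the water table at the surface the whole profile is submerged: γ' = 20.8 − 9.81 = 10.99 kN/m³, so q = γ'·D_f = 17.584 kPa; the same γ' applies in the ½γBN_γ term.
q_ult = c·N_c·s_c + q·N_q + 0.5·γ·B·N_γ·s_γ
     = 14.1 × 46.124 × 1.09 + 17.584 × 33.296 + 0.5 × 10.99 × 2.6 × 37.2 × 0.91
     = 708.87 + 585.48 + 483.64 = 1778 kPa.
q_net = 1778 − 17.584 = 1760.4 kPa.
q_all(net) = 1760.4 / 3.5 = 502.97 kPa.

q_all(net) ≈ 500 kPa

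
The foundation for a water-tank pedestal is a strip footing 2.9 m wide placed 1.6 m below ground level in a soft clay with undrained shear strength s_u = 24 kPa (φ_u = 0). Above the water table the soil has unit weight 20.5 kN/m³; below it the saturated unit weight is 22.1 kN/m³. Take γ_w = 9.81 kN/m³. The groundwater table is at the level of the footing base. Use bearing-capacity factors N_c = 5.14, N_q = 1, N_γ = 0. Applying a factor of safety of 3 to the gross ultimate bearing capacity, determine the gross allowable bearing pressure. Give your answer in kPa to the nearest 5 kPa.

q = γ·D_f = 20.5 × 1.6 = 32.8 kPa.
c·N_c = 24 × 5.14 = 123.36 kPa
q·N_q = 32.8 × 1 = 32.8 kPa
q_ult = 123.36 + 32.8 = 156.16 kPa.
q_all = q_ult / FS = 156.16 / 3 = 52.053 kPa.

q_all ≈ 50 kPa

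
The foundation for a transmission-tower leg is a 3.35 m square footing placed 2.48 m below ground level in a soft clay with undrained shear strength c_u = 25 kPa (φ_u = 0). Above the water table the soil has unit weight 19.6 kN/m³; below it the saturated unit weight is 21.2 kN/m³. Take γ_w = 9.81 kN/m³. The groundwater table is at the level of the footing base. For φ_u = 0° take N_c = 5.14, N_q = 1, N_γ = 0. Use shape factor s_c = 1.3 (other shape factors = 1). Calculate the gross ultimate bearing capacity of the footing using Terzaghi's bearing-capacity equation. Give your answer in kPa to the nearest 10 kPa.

Effective surcharge at the founding depth q = γ·D_f = 19.6 × 2.48 = 48.608 kPa.
q_ult = c·N_c·s_c + q·N_q
     = 25 × 5.14 × 1.3 + 48.608 × 1
     = 167.05 + 48.608 = 215.66 kPa.

q_ult ≈ 220 kPa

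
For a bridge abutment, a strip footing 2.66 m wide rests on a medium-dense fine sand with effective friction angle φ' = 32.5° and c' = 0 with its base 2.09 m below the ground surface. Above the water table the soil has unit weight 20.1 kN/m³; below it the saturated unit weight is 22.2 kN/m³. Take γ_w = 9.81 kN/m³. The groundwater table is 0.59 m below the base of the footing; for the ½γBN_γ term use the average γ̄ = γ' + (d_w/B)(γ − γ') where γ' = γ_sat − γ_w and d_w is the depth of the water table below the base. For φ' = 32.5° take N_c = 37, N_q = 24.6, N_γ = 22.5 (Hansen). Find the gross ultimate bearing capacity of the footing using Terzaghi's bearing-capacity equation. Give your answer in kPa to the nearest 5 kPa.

q_ult ≈ 1455 kPa

Effective surcharge at the founding depth q = γ·D_f = 20.1 × 2.09 = 42.009 kPa.
With d_w = 0.59 m < B, γ̄ = 12.39 + (0.59/2.66) × (20.1 − 12.39) = 14.1 kN/m³.
q_ult = q·N_q + 0.5·γ·B·N_γ
     = 42.009 × 24.6 + 0.5 × 14.1 × 2.66 × 22.5
     = 1033.4 + 421.95 = 1455.4 kPa.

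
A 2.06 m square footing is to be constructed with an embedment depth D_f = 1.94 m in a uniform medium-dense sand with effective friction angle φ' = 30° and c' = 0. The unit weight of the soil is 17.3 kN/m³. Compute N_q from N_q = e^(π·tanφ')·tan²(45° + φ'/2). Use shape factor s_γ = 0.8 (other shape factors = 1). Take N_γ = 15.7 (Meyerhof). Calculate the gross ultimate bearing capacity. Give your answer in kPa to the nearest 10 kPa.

tan30° = 0.5774, so N_q = e^(π×0.5774)·tan²(60°) = 6.134 × 3.0 = 18.4.
Effective surcharge at the founding depth q = γ·D_f = 17.3 × 1.94 = 33.562 kPa.
q_ult = q·N_q + 0.5·γ·B·N_γ·s_γ
     = 33.562 × 18.401 + 0.5 × 17.3 × 2.06 × 15.7 × 0.8
     = 617.58 + 223.81 = 841.39 kPa.

q_ult ≈ 840 kPa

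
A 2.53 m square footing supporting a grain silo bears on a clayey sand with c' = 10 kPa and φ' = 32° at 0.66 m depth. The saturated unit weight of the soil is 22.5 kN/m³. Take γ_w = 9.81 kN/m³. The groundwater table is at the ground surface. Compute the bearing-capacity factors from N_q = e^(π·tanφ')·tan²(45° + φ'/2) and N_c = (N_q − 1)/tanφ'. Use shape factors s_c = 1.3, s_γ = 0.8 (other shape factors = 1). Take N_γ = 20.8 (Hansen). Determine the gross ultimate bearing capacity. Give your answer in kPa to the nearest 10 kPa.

q_ult ≈ 920 kPa

tan32° = 0.6249, so N_q = e^(π×0.6249)·tan²(61°) = 7.121 × 3.255 = 23.18.
N_c = (23.18 − 1)/tan32° = 35.49.
With the water table at the surface the whole profile is submerged: γ' = 22.5 − 9.81 = 12.69 kN/m³, so q = γ'·D_f = 8.3754 kPa; the same γ' applies in the ½γBN_γ term.
q_ult = c·N_c·s_c + q·N_q + 0.5·γ·B·N_γ·s_γ
     = 10 × 35.49 × 1.3 + 8.3754 × 23.177 + 0.5 × 12.69 × 2.53 × 20.8 × 0.8
     = 461.37 + 194.11 + 267.12 = 922.61 kPa.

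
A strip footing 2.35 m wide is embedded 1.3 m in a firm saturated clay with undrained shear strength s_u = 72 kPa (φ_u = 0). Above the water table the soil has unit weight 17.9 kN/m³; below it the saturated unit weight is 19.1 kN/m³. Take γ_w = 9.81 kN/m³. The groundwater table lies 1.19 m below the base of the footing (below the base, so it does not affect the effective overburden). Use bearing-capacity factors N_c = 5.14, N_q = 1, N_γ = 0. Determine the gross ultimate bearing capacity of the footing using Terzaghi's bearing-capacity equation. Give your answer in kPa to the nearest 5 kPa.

q_ult ≈ 395 kPa

q = γ·D_f = 17.9 × 1.3 = 23.27 kPa.
c·N_c = 72 × 5.14 = 370.08 kPa
q·N_q = 23.27 × 1 = 23.27 kPa
q_ult = 370.08 + 23.27 = 393.35 kPa.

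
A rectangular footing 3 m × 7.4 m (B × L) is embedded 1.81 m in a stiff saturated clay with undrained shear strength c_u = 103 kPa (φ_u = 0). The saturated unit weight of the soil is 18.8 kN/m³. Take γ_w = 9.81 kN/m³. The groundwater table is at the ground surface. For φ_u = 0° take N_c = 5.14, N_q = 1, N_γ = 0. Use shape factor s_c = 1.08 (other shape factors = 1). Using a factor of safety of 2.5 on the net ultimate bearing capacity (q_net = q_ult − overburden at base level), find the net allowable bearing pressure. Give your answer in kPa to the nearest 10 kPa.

q_all(net) ≈ 230 kPa

With the water table at the surface the whole profile is submerged: γ' = 18.8 − 9.81 = 8.99 kN/m³, so q = γ'·D_f = 16.272 kPa.
q_ult = c·N_c·s_c + q·N_q
     = 103 × 5.14 × 1.08 + 16.272 × 1
     = 571.77 + 16.272 = 588.05 kPa.
q_net = 588.05 − 16.272 = 571.77 kPa.
q_all(net) = 571.77 / 2.5 = 228.71 kPa.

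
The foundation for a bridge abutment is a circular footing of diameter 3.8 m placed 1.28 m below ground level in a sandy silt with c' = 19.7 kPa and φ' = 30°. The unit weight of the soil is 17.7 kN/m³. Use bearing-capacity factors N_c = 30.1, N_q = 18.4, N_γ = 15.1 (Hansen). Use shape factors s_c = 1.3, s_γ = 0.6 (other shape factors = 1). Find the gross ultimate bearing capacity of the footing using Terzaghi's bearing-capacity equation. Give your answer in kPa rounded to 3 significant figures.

q_ult ≈ 1490 kPa

Overburden at base level: q = 17.7 × 1.28 = 22.656 kPa.
Cohesion term c·N_c·s_c = 19.7 × 30.1 × 1.3 = 770.86 kPa; surcharge term q·N_q = 22.656 × 18.4 = 416.87 kPa; self-weight term 0.5·γ·B·N_γ·s_γ = 0.5 × 17.7 × 3.8 × 15.1 × 0.6 = 304.69 kPa.
q_ult = 770.86 + 416.87 + 304.69 = 1492.4 kPa.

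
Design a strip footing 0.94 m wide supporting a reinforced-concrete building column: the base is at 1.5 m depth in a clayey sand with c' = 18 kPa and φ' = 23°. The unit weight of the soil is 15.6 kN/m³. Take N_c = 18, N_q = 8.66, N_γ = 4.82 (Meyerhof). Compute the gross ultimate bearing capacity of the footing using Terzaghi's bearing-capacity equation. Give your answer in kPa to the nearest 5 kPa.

q = γ·D_f = 15.6 × 1.5 = 23.4 kPa.
c·N_c = 18 × 18 = 324 kPa
q·N_q = 23.4 × 8.66 = 202.64 kPa
0.5·γ·B·N_γ = 0.5 × 15.6 × 0.94 × 4.82 = 35.34 kPa
q_ult = 324 + 202.64 + 35.34 = 561.98 kPa.

q_ult ≈ 560 kPa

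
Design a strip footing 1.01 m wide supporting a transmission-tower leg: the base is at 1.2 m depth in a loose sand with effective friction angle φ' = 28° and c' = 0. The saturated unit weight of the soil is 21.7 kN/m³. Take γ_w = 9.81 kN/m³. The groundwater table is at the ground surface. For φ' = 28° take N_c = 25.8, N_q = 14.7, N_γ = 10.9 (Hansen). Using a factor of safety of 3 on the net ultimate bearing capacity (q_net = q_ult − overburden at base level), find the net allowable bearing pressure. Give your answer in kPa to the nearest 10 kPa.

q_all(net) ≈ 90 kPa

Water table at ground surface, so effective unit weight γ' = 21.7 − 9.81 = 11.89 kN/m³ is used throughout; overburden q = 11.89 × 1.2 = 14.268 kPa; the same γ' applies in the ½γBN_γ term.
Surcharge term q·N_q = 14.268 × 14.7 = 209.74 kPa; self-weight term 0.5·γ·B·N_γ = 0.5 × 11.89 × 1.01 × 10.9 = 65.449 kPa.
q_ult = 209.74 + 65.449 = 275.19 kPa.
q_net = 275.19 − 14.268 = 260.92 kPa.
q_all(net) = 260.92 / 3 = 86.973 kPa.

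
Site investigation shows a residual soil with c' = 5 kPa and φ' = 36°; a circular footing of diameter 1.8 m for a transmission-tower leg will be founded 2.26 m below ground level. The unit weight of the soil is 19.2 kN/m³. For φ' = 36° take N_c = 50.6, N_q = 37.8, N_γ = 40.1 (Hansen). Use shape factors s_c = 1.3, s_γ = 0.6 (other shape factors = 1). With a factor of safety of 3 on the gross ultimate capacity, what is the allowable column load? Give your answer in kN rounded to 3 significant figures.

q = γ·D_f = 19.2 × 2.26 = 43.392 kPa.
c·N_c·s_c = 5 × 50.6 × 1.3 = 328.9 kPa
q·N_q = 43.392 × 37.8 = 1640.2 kPa
0.5·γ·B·N_γ·s_γ = 0.5 × 19.2 × 1.8 × 40.1 × 0.6 = 415.76 kPa
q_ult = 328.9 + 1640.2 + 415.76 = 2384.9 kPa.
Gross allowable pressure q_all = 2384.9 / 3 = 794.96 kPa.
Footing area = 2.5447 m², so allowable column load = 794.96 × 2.5447 = 2022.9 kN.

P_all ≈ 2020 kN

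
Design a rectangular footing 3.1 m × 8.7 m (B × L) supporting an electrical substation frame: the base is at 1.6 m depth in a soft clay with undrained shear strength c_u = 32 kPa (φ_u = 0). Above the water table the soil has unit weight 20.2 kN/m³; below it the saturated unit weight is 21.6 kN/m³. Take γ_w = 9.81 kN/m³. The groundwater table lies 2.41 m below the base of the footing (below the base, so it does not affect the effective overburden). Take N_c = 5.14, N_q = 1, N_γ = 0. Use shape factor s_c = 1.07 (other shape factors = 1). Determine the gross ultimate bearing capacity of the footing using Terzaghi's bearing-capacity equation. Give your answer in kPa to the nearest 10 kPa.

q_ult ≈ 210 kPa

Overburden at base level: q = 20.2 × 1.6 = 32.32 kPa.
Cohesion term c·N_c·s_c = 32 × 5.14 × 1.07 = 175.99 kPa; surcharge term q·N_q = 32.32 × 1 = 32.32 kPa.
q_ult = 175.99 + 32.32 = 208.31 kPa.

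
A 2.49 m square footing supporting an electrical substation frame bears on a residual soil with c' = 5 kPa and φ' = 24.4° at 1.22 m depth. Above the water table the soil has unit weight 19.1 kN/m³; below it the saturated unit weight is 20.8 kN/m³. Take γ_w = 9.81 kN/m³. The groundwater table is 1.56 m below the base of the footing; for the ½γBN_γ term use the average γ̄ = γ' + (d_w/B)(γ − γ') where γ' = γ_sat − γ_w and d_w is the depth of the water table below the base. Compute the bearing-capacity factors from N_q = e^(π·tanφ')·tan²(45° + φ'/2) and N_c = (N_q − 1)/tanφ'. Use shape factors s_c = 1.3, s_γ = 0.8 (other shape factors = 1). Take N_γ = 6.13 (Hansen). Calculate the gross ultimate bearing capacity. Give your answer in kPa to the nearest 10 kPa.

tan24.4° = 0.4536, so N_q = e^(π×0.4536)·tan²(57.2°) = 4.158 × 2.408 = 10.01.
N_c = (10.01 − 1)/tan24.4° = 19.87.
Effective surcharge at the founding depth q = γ·D_f = 19.1 × 1.22 = 23.302 kPa.
With d_w = 1.56 m < B, γ̄ = 10.99 + (1.56/2.49) × (19.1 − 10.99) = 16.071 kN/m³.
q_ult = c·N_c·s_c + q·N_q + 0.5·γ·B·N_γ·s_γ
     = 5 × 19.867 × 1.3 + 23.302 × 10.012 + 0.5 × 16.071 × 2.49 × 6.13 × 0.8
     = 129.13 + 233.3 + 98.121 = 460.56 kPa.

q_ult ≈ 460 kPa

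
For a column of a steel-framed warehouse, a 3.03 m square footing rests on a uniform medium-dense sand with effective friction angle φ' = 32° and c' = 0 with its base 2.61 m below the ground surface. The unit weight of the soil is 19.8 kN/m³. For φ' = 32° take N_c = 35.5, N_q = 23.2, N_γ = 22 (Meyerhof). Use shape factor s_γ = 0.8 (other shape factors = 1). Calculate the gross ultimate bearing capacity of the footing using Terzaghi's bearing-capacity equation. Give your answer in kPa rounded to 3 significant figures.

Effective surcharge at the founding depth q = γ·D_f = 19.8 × 2.61 = 51.678 kPa.
q_ult = q·N_q + 0.5·γ·B·N_γ·s_γ
     = 51.678 × 23.2 + 0.5 × 19.8 × 3.03 × 22 × 0.8
     = 1198.9 + 527.95 = 1726.9 kPa.

q_ult ≈ 1730 kPa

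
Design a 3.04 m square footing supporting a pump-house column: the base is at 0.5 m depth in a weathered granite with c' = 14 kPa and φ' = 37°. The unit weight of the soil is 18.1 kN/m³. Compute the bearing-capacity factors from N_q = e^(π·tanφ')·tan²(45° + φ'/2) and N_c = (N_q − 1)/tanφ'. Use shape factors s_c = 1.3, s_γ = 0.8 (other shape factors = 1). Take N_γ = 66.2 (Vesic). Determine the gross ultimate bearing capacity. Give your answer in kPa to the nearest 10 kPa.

q_ult ≈ 2860 kPa

tan37° = 0.7536, so N_q = e^(π×0.7536)·tan²(63.5°) = 10.669 × 4.023 = 42.92.
N_c = (42.92 − 1)/tan37° = 55.63.
Effective surcharge at the founding depth q = γ·D_f = 18.1 × 0.5 = 9.05 kPa.
q_ult = c·N_c·s_c + q·N_q + 0.5·γ·B·N_γ·s_γ
     = 14 × 55.63 × 1.3 + 9.05 × 42.92 + 0.5 × 18.1 × 3.04 × 66.2 × 0.8
     = 1012.5 + 388.43 + 1457 = 2857.9 kPa.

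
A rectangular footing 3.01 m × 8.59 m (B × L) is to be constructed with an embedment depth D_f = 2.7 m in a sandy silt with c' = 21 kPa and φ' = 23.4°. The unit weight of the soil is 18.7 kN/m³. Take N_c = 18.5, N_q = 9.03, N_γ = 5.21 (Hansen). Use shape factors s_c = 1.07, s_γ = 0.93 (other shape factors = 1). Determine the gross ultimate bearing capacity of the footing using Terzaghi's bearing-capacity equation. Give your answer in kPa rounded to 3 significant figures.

Effective surcharge at the founding depth q = γ·D_f = 18.7 × 2.7 = 50.49 kPa.
q_ult = c·N_c·s_c + q·N_q + 0.5·γ·B·N_γ·s_γ
     = 21 × 18.5 × 1.07 + 50.49 × 9.03 + 0.5 × 18.7 × 3.01 × 5.21 × 0.93
     = 415.7 + 455.92 + 136.36 = 1008 kPa.

q_ult ≈ 1010 kPa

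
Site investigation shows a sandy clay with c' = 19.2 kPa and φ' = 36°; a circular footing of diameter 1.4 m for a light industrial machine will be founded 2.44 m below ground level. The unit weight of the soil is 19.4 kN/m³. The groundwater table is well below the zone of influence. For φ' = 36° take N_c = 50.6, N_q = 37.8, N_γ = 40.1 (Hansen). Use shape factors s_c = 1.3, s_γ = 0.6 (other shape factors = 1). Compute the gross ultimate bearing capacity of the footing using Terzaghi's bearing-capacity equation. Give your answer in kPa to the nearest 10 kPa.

Overburden at base level: q = 19.4 × 2.44 = 47.336 kPa.
Cohesion term c·N_c·s_c = 19.2 × 50.6 × 1.3 = 1263 kPa; surcharge term q·N_q = 47.336 × 37.8 = 1789.3 kPa; self-weight term 0.5·γ·B·N_γ·s_γ = 0.5 × 19.4 × 1.4 × 40.1 × 0.6 = 326.73 kPa.
q_ult = 1263 + 1789.3 + 326.73 = 3379 kPa.

q_ult ≈ 3380 kPa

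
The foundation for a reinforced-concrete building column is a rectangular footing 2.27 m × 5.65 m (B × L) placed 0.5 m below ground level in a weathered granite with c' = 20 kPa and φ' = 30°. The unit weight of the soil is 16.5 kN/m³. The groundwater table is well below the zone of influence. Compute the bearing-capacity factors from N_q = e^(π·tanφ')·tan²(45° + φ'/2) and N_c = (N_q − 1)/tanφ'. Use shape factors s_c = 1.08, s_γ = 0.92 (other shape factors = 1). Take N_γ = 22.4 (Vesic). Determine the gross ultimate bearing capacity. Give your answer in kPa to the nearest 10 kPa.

q_ult ≈ 1190 kPa

tan30° = 0.5774, so N_q = e^(π×0.5774)·tan²(60°) = 6.134 × 3.0 = 18.4.
N_c = (18.4 − 1)/tan30° = 30.14.
Effective surcharge at the founding depth q = γ·D_f = 16.5 × 0.5 = 8.25 kPa.
q_ult = c·N_c·s_c + q·N_q + 0.5·γ·B·N_γ·s_γ
     = 20 × 30.14 × 1.08 + 8.25 × 18.401 + 0.5 × 16.5 × 2.27 × 22.4 × 0.92
     = 651.02 + 151.81 + 385.94 = 1188.8 kPa.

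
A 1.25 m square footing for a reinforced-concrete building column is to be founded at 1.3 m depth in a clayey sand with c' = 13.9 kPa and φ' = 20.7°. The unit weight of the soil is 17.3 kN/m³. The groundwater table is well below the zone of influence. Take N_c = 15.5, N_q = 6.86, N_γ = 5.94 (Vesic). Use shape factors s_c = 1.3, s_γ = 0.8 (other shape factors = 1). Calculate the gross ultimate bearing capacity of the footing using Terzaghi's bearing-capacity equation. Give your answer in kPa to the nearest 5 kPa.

q_ult ≈ 485 kPa

Effective surcharge at the founding depth q = γ·D_f = 17.3 × 1.3 = 22.49 kPa.
q_ult = c·N_c·s_c + q·N_q + 0.5·γ·B·N_γ·s_γ
     = 13.9 × 15.5 × 1.3 + 22.49 × 6.86 + 0.5 × 17.3 × 1.25 × 5.94 × 0.8
     = 280.09 + 154.28 + 51.381 = 485.75 kPa.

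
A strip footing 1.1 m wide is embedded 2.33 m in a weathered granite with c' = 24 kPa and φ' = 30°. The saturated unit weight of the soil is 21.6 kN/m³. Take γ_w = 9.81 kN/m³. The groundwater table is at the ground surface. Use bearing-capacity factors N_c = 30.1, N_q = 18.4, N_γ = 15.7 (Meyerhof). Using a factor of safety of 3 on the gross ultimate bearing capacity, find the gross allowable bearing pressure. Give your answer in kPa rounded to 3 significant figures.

q_all ≈ 443 kPa

γ' = 21.6 − 9.81 = 11.79 kN/m³ (submerged throughout). q = 11.79 × 2.33 = 27.471 kPa; the same γ' applies in the ½γBN_γ term.
c·N_c = 24 × 30.1 = 722.4 kPa
q·N_q = 27.471 × 18.4 = 505.46 kPa
0.5·γ·B·N_γ = 0.5 × 11.79 × 1.1 × 15.7 = 101.81 kPa
q_ult = 722.4 + 505.46 + 101.81 = 1329.7 kPa.
q_all = 1329.7 / 3 = 443.22 kPa.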